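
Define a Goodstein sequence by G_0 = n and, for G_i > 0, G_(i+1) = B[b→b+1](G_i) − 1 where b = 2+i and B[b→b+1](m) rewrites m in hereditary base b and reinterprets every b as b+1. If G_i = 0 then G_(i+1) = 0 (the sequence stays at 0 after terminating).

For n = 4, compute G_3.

60

G_0=4  [base 2] 2^2  →[2↦3]→  3^3 = 27  −1 ⇒ G_1=26
G_1=26  [base 3] 2·3^2 + 2·3 + 2  →[3↦4]→  2·4^2 + 2·4 + 2 = 42  −1 ⇒ G_2=41
G_2=41  [base 4] 2·4^2 + 2·4 + 1  →[4↦5]→  2·5^2 + 2·5 + 1 = 61  −1 ⇒ G_3=60
G_3=60  [base 5] 2·5^2 + 2·5  →[5↦6]→  2·6^2 + 2·6 = 84  −1 ⇒ G_4=83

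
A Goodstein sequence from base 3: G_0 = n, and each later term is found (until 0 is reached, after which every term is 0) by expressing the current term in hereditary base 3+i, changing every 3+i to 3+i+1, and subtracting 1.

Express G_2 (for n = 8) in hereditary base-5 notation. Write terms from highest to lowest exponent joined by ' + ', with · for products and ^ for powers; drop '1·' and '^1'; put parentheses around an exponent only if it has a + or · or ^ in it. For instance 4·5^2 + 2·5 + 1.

base 3: 8 = 2·3 + 2; at 4: 2·4 + 2 = 10; next = 9
base 4: 9 = 2·4 + 1; at 5: 2·5 + 1 = 11; next = 10
base 5: 10 = 2·5; at 6: 2·6 = 12; next = 11

2·5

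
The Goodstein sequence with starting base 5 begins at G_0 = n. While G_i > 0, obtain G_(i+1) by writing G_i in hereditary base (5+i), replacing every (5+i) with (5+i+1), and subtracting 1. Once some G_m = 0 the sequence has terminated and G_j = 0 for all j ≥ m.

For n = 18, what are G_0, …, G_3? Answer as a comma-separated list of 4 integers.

(0) 18|_5 = 3·5 + 3 ↦ 3·6 + 3|_6 = 21 ⇒ 20
(1) 20|_6 = 3·6 + 2 ↦ 3·7 + 2|_7 = 23 ⇒ 22
(2) 22|_7 = 3·7 + 1 ↦ 3·8 + 1|_8 = 25 ⇒ 24

18, 20, 22, 24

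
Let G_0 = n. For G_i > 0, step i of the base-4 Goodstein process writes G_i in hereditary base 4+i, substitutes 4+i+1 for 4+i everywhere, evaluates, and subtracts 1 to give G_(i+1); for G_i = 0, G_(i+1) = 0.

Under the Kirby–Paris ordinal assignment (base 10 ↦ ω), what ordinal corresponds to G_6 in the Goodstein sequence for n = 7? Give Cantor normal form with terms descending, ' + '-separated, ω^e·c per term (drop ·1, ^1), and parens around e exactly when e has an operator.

G_0=7  [base 4] 4 + 3  →[4↦5]→  5 + 3 = 8  −1 ⇒ G_1=7
G_1=7  [base 5] 5 + 2  →[5↦6]→  6 + 2 = 8  −1 ⇒ G_2=7
G_2=7  [base 6] 6 + 1  →[6↦7]→  7 + 1 = 8  −1 ⇒ G_3=7
G_3=7  [base 7] 7  →[7↦8]→  8 = 8  −1 ⇒ G_4=7
G_4=7  [base 8] 7  →[8↦9]→  7 = 7  −1 ⇒ G_5=6
G_5=6  [base 9] 6  →[9↦10]→  6 = 6  −1 ⇒ G_6=5
G_6=5  [base 10] 5  →[10↦11]→  5 = 5  −1 ⇒ G_7=4

5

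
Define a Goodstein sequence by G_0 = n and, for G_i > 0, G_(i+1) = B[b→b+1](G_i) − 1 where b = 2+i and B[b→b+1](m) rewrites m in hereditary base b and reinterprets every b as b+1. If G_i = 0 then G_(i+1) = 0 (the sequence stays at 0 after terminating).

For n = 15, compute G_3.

18752

i=0: 15 = 2^(2 + 1) + 2^2 + 2 + 1 (b=2); 2→3: 3^(3 + 1) + 3^3 + 3 + 1 = 112; 112−1 = 111
i=1: 111 = 3^(3 + 1) + 3^3 + 3 (b=3); 3→4: 4^(4 + 1) + 4^4 + 4 = 1284; 1284−1 = 1283
i=2: 1283 = 4^(4 + 1) + 4^4 + 3 (b=4); 4→5: 5^(5 + 1) + 5^5 + 3 = 18753; 18753−1 = 18752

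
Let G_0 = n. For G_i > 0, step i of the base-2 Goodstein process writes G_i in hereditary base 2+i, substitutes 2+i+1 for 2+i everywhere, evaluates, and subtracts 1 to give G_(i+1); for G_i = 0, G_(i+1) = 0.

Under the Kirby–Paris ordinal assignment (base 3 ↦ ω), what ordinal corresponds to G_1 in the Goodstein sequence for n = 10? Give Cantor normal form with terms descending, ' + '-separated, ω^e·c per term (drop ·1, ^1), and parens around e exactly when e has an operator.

G_0 = 10. HB_2(10) = 2^(2 + 1) + 2. Bump = 84. G_1 = 83.
G_1 = 83. HB_3(83) = 3^(3 + 1) + 2. Bump = 1026. G_2 = 1025.

ω^(ω + 1) + 2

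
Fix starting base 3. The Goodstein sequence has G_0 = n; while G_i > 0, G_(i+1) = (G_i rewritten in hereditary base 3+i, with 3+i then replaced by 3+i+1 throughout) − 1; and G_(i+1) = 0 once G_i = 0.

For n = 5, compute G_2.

5

i=0: 5 = 3 + 2 (b=3); 3→4: 4 + 2 = 6; 6−1 = 5
i=1: 5 = 4 + 1 (b=4); 4→5: 5 + 1 = 6; 6−1 = 5
i=2: 5 = 5 (b=5); 5→6: 6 = 6; 6−1 = 5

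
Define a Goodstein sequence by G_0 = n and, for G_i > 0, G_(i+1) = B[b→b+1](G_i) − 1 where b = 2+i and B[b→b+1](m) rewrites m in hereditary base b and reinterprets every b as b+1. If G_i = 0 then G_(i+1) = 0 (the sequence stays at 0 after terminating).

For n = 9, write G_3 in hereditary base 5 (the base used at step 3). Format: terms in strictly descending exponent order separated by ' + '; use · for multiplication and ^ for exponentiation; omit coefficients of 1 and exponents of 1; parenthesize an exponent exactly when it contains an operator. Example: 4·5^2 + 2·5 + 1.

i=0: 9 = 2^(2 + 1) + 1 (b=2); 2→3: 3^(3 + 1) + 1 = 82; 82−1 = 81
i=1: 81 = 3^(3 + 1) (b=3); 3→4: 4^(4 + 1) = 1024; 1024−1 = 1023
i=2: 1023 = 3·4^4 + 3·4^3 + 3·4^2 + 3·4 + 3 (b=4); 4→5: 3·5^5 + 3·5^3 + 3·5^2 + 3·5 + 3 = 9843; 9843−1 = 9842

3·5^5 + 3·5^3 + 3·5^2 + 3·5 + 2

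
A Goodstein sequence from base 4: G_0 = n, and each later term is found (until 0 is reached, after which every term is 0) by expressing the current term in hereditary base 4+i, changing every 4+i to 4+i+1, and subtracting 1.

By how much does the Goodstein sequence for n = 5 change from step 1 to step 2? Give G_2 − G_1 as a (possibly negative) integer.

5 —HB4→ 4 + 1 —bump→ 5 + 1 = 6 —(−1)→ 5
5 —HB5→ 5 —bump→ 6 = 6 —(−1)→ 5

0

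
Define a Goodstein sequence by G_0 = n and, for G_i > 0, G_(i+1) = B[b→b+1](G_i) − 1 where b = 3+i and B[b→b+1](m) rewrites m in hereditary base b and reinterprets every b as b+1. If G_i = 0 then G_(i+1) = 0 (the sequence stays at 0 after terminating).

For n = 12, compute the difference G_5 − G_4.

G_0 = 12. HB_3(12) = 3^2 + 3. Bump = 20. G_1 = 19.
G_1 = 19. HB_4(19) = 4^2 + 3. Bump = 28. G_2 = 27.
G_2 = 27. HB_5(27) = 5^2 + 2. Bump = 38. G_3 = 37.
G_3 = 37. HB_6(37) = 6^2 + 1. Bump = 50. G_4 = 49.
G_4 = 49. HB_7(49) = 7^2. Bump = 64. G_5 = 63.

14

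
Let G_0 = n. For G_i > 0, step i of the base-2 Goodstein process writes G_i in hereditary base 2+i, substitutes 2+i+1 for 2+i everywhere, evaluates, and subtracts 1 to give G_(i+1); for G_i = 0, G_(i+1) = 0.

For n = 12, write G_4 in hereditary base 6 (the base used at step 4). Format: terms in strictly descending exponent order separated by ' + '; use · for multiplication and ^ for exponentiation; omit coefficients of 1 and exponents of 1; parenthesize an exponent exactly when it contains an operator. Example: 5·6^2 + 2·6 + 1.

step 0: 12 = 2^(2 + 1) + 2^2; sub 3 for 2: 3^(3 + 1) + 3^3; = 108; G_1 = 108−1 = 107
step 1: 107 = 3^(3 + 1) + 2·3^2 + 2·3 + 2; sub 4 for 3: 4^(4 + 1) + 2·4^2 + 2·4 + 2; = 1066; G_2 = 1066−1 = 1065
step 2: 1065 = 4^(4 + 1) + 2·4^2 + 2·4 + 1; sub 5 for 4: 5^(5 + 1) + 2·5^2 + 2·5 + 1; = 15686; G_3 = 15686−1 = 15685
step 3: 15685 = 5^(5 + 1) + 2·5^2 + 2·5; sub 6 for 5: 6^(6 + 1) + 2·6^2 + 2·6; = 280020; G_4 = 280020−1 = 280019
step 4: 280019 = 6^(6 + 1) + 2·6^2 + 6 + 5; sub 7 for 6: 7^(7 + 1) + 2·7^2 + 7 + 5; = 5764911; G_5 = 5764911−1 = 5764910

6^(6 + 1) + 2·6^2 + 6 + 5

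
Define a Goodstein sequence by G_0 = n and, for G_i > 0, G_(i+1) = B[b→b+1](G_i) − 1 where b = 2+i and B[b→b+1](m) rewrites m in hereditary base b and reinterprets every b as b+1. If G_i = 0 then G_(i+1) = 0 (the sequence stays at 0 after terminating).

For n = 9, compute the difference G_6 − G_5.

47861573

(0) 9|_2 = 2^(2 + 1) + 1 ↦ 3^(3 + 1) + 1|_3 = 82 ⇒ 81
(1) 81|_3 = 3^(3 + 1) ↦ 4^(4 + 1)|_4 = 1024 ⇒ 1023
(2) 1023|_4 = 3·4^4 + 3·4^3 + 3·4^2 + 3·4 + 3 ↦ 3·5^5 + 3·5^3 + 3·5^2 + 3·5 + 3|_5 = 9843 ⇒ 9842
(3) 9842|_5 = 3·5^5 + 3·5^3 + 3·5^2 + 3·5 + 2 ↦ 3·6^6 + 3·6^3 + 3·6^2 + 3·6 + 2|_6 = 140744 ⇒ 140743
(4) 140743|_6 = 3·6^6 + 3·6^3 + 3·6^2 + 3·6 + 1 ↦ 3·7^7 + 3·7^3 + 3·7^2 + 3·7 + 1|_7 = 2471827 ⇒ 2471826
(5) 2471826|_7 = 3·7^7 + 3·7^3 + 3·7^2 + 3·7 ↦ 3·8^8 + 3·8^3 + 3·8^2 + 3·8|_8 = 50333400 ⇒ 50333399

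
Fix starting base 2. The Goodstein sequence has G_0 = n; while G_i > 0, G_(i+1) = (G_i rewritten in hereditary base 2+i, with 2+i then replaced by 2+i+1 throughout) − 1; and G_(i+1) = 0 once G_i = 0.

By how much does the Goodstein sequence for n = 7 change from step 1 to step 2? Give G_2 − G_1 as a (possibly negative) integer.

G_0=7  [base 2] 2^2 + 2 + 1  →[2↦3]→  3^3 + 3 + 1 = 31  −1 ⇒ G_1=30
G_1=30  [base 3] 3^3 + 3  →[3↦4]→  4^4 + 4 = 260  −1 ⇒ G_2=259

229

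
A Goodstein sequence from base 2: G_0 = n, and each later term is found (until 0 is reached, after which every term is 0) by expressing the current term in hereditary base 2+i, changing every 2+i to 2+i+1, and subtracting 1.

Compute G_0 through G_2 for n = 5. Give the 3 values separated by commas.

G_0 = 5. HB_2(5) = 2^2 + 1. Bump = 28. G_1 = 27.
G_1 = 27. HB_3(27) = 3^3. Bump = 256. G_2 = 255.

5, 27, 255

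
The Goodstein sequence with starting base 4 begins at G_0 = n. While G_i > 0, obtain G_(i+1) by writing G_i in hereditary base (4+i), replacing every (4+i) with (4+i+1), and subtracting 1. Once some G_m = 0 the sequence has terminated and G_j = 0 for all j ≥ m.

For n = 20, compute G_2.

39

G_0 = 20. HB_4(20) = 4^2 + 4. Bump = 30. G_1 = 29.
G_1 = 29. HB_5(29) = 5^2 + 4. Bump = 40. G_2 = 39.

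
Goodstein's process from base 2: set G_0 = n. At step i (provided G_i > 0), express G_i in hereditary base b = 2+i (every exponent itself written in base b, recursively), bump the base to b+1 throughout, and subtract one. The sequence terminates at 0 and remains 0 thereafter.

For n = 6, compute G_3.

3125

G_0=6  [base 2] 2^2 + 2  →[2↦3]→  3^3 + 3 = 30  −1 ⇒ G_1=29
G_1=29  [base 3] 3^3 + 2  →[3↦4]→  4^4 + 2 = 258  −1 ⇒ G_2=257
G_2=257  [base 4] 4^4 + 1  →[4↦5]→  5^5 + 1 = 3126  −1 ⇒ G_3=3125
G_3=3125  [base 5] 5^5  →[5↦6]→  6^6 = 46656  −1 ⇒ G_4=46655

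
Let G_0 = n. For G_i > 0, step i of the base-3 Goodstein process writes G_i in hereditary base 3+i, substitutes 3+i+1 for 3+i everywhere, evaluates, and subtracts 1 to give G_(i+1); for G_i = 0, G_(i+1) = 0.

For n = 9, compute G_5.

base 3: 9 = 3^2; at 4: 4^2 = 16; next = 15
base 4: 15 = 3·4 + 3; at 5: 3·5 + 3 = 18; next = 17
base 5: 17 = 3·5 + 2; at 6: 3·6 + 2 = 20; next = 19
base 6: 19 = 3·6 + 1; at 7: 3·7 + 1 = 22; next = 21
base 7: 21 = 3·7; at 8: 3·8 = 24; next = 23
base 8: 23 = 2·8 + 7; at 9: 2·9 + 7 = 25; next = 24

23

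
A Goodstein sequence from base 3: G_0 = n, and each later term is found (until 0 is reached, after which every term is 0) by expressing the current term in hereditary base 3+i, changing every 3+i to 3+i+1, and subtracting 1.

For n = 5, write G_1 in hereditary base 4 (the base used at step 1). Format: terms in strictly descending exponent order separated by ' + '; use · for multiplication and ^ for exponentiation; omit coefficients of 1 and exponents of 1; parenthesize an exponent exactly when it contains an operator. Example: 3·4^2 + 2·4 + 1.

i=0: 5 = 3 + 2 (b=3); 3→4: 4 + 2 = 6; 6−1 = 5
i=1: 5 = 4 + 1 (b=4); 4→5: 5 + 1 = 6; 6−1 = 5

4 + 1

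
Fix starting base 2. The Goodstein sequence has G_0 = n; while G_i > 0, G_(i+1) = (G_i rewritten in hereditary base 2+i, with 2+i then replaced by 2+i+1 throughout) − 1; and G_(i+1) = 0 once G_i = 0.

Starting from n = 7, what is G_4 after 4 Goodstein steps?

G_0=7  [base 2] 2^2 + 2 + 1  →[2↦3]→  3^3 + 3 + 1 = 31  −1 ⇒ G_1=30
G_1=30  [base 3] 3^3 + 3  →[3↦4]→  4^4 + 4 = 260  −1 ⇒ G_2=259
G_2=259  [base 4] 4^4 + 3  →[4↦5]→  5^5 + 3 = 3128  −1 ⇒ G_3=3127
G_3=3127  [base 5] 5^5 + 2  →[5↦6]→  6^6 + 2 = 46658  −1 ⇒ G_4=46657
G_4=46657  [base 6] 6^6 + 1  →[6↦7]→  7^7 + 1 = 823544  −1 ⇒ G_5=823543

46657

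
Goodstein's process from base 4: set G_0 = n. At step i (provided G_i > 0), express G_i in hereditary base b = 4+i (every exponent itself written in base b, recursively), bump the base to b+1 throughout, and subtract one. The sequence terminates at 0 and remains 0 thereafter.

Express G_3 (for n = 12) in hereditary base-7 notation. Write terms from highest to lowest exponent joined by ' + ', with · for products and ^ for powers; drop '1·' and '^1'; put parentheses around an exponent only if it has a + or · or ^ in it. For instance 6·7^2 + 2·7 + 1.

2·7 + 2

step 0: 12 = 3·4; sub 5 for 4: 3·5; = 15; G_1 = 15−1 = 14
step 1: 14 = 2·5 + 4; sub 6 for 5: 2·6 + 4; = 16; G_2 = 16−1 = 15
step 2: 15 = 2·6 + 3; sub 7 for 6: 2·7 + 3; = 17; G_3 = 17−1 = 16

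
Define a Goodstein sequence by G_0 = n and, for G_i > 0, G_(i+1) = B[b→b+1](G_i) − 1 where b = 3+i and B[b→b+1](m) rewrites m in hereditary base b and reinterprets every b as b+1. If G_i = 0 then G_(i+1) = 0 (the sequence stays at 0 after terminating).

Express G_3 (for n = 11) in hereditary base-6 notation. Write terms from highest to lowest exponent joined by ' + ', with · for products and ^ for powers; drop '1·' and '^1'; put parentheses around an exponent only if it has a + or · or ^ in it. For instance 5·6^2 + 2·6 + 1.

base 3: 11 = 3^2 + 2; at 4: 4^2 + 2 = 18; next = 17
base 4: 17 = 4^2 + 1; at 5: 5^2 + 1 = 26; next = 25
base 5: 25 = 5^2; at 6: 6^2 = 36; next = 35

5·6 + 5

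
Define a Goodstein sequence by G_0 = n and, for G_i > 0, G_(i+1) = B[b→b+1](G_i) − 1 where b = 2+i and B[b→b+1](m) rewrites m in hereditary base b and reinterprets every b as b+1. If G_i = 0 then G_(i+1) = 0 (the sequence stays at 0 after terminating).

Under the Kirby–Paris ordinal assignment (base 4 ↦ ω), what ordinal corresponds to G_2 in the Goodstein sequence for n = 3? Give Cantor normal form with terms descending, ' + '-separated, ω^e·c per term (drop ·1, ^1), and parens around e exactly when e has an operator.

G_0=3  [base 2] 2 + 1  →[2↦3]→  3 + 1 = 4  −1 ⇒ G_1=3
G_1=3  [base 3] 3  →[3↦4]→  4 = 4  −1 ⇒ G_2=3
G_2=3  [base 4] 3  →[4↦5]→  3 = 3  −1 ⇒ G_3=2

3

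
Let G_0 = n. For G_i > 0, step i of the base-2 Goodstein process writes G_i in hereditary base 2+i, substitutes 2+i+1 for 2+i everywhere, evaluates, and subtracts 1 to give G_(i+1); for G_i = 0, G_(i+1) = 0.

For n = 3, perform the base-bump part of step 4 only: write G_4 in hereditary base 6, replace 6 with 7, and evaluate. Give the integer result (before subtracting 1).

1

G_0 = 3. HB_2(3) = 2 + 1. Bump = 4. G_1 = 3.
G_1 = 3. HB_3(3) = 3. Bump = 4. G_2 = 3.
G_2 = 3. HB_4(3) = 3. Bump = 3. G_3 = 2.
G_3 = 2. HB_5(2) = 2. Bump = 2. G_4 = 1.
G_4 = 1. HB_6(1) = 1. Bump = 1. G_5 = 0.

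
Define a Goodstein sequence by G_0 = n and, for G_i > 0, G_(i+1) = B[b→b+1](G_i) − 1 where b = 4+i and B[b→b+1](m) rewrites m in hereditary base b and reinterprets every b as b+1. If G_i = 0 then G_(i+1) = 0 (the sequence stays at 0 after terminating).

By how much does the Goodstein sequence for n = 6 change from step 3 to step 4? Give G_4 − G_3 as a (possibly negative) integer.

(0) 6|_4 = 4 + 2 ↦ 5 + 2|_5 = 7 ⇒ 6
(1) 6|_5 = 5 + 1 ↦ 6 + 1|_6 = 7 ⇒ 6
(2) 6|_6 = 6 ↦ 7|_7 = 7 ⇒ 6
(3) 6|_7 = 6 ↦ 6|_8 = 6 ⇒ 5

-1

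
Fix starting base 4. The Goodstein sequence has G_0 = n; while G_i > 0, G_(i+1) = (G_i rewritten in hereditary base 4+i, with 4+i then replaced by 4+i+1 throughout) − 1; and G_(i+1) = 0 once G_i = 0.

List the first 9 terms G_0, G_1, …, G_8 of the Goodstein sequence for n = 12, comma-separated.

12, 14, 15, 16, 17, 18, 19, 19, 19

(0) 12|_4 = 3·4 ↦ 3·5|_5 = 15 ⇒ 14
(1) 14|_5 = 2·5 + 4 ↦ 2·6 + 4|_6 = 16 ⇒ 15
(2) 15|_6 = 2·6 + 3 ↦ 2·7 + 3|_7 = 17 ⇒ 16
(3) 16|_7 = 2·7 + 2 ↦ 2·8 + 2|_8 = 18 ⇒ 17
(4) 17|_8 = 2·8 + 1 ↦ 2·9 + 1|_9 = 19 ⇒ 18
(5) 18|_9 = 2·9 ↦ 2·10|_10 = 20 ⇒ 19
(6) 19|_10 = 10 + 9 ↦ 11 + 9|_11 = 20 ⇒ 19
(7) 19|_11 = 11 + 8 ↦ 12 + 8|_12 = 20 ⇒ 19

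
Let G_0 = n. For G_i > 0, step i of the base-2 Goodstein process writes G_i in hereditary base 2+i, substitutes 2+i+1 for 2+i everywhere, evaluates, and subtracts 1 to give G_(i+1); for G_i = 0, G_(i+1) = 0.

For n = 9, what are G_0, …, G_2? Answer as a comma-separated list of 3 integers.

9, 81, 1023

G_0=9  [base 2] 2^(2 + 1) + 1  →[2↦3]→  3^(3 + 1) + 1 = 82  −1 ⇒ G_1=81
G_1=81  [base 3] 3^(3 + 1)  →[3↦4]→  4^(4 + 1) = 1024  −1 ⇒ G_2=1023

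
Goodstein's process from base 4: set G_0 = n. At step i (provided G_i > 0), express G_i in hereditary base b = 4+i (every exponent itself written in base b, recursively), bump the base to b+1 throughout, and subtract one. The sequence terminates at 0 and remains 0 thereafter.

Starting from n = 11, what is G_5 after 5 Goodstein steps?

15

G_0 = 11. HB_4(11) = 2·4 + 3. Bump = 13. G_1 = 12.
G_1 = 12. HB_5(12) = 2·5 + 2. Bump = 14. G_2 = 13.
G_2 = 13. HB_6(13) = 2·6 + 1. Bump = 15. G_3 = 14.
G_3 = 14. HB_7(14) = 2·7. Bump = 16. G_4 = 15.
G_4 = 15. HB_8(15) = 8 + 7. Bump = 16. G_5 = 15.
G_5 = 15. HB_9(15) = 9 + 6. Bump = 16. G_6 = 15.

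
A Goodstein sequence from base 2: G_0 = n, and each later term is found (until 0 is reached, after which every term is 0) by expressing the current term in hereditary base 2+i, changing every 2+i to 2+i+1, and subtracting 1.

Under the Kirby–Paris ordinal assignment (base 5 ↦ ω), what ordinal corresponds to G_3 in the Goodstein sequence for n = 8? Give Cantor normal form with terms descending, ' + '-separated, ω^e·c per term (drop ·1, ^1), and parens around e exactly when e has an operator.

G_0=8  [base 2] 2^(2 + 1)  →[2↦3]→  3^(3 + 1) = 81  −1 ⇒ G_1=80
G_1=80  [base 3] 2·3^3 + 2·3^2 + 2·3 + 2  →[3↦4]→  2·4^4 + 2·4^2 + 2·4 + 2 = 554  −1 ⇒ G_2=553
G_2=553  [base 4] 2·4^4 + 2·4^2 + 2·4 + 1  →[4↦5]→  2·5^5 + 2·5^2 + 2·5 + 1 = 6311  −1 ⇒ G_3=6310
G_3=6310  [base 5] 2·5^5 + 2·5^2 + 2·5  →[5↦6]→  2·6^6 + 2·6^2 + 2·6 = 93396  −1 ⇒ G_4=93395

ω^ω·2 + ω^2·2 + ω·2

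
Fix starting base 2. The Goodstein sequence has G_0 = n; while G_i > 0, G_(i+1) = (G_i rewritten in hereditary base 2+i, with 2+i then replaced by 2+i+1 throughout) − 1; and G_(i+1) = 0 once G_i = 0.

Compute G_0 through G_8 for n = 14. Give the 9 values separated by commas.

14 —HB2→ 2^(2 + 1) + 2^2 + 2 —bump→ 3^(3 + 1) + 3^3 + 3 = 111 —(−1)→ 110
110 —HB3→ 3^(3 + 1) + 3^3 + 2 —bump→ 4^(4 + 1) + 4^4 + 2 = 1282 —(−1)→ 1281
1281 —HB4→ 4^(4 + 1) + 4^4 + 1 —bump→ 5^(5 + 1) + 5^5 + 1 = 18751 —(−1)→ 18750
18750 —HB5→ 5^(5 + 1) + 5^5 —bump→ 6^(6 + 1) + 6^6 = 326592 —(−1)→ 326591
326591 —HB6→ 6^(6 + 1) + 5·6^5 + 5·6^4 + 5·6^3 + 5·6^2 + 5·6 + 5 —bump→ 7^(7 + 1) + 5·7^5 + 5·7^4 + 5·7^3 + 5·7^2 + 5·7 + 5 = 5862841 —(−1)→ 5862840
5862840 —HB7→ 7^(7 + 1) + 5·7^5 + 5·7^4 + 5·7^3 + 5·7^2 + 5·7 + 4 —bump→ 8^(8 + 1) + 5·8^5 + 5·8^4 + 5·8^3 + 5·8^2 + 5·8 + 4 = 134404972 —(−1)→ 134404971
134404971 —HB8→ 8^(8 + 1) + 5·8^5 + 5·8^4 + 5·8^3 + 5·8^2 + 5·8 + 3 —bump→ 9^(9 + 1) + 5·9^5 + 5·9^4 + 5·9^3 + 5·9^2 + 5·9 + 3 = 3487116549 —(−1)→ 3487116548
3487116548 —HB9→ 9^(9 + 1) + 5·9^5 + 5·9^4 + 5·9^3 + 5·9^2 + 5·9 + 2 —bump→ 10^(10 + 1) + 5·10^5 + 5·10^4 + 5·10^3 + 5·10^2 + 5·10 + 2 = 100000555552 —(−1)→ 100000555551

14, 110, 1281, 18750, 326591, 5862840, 134404971, 3487116548, 100000555551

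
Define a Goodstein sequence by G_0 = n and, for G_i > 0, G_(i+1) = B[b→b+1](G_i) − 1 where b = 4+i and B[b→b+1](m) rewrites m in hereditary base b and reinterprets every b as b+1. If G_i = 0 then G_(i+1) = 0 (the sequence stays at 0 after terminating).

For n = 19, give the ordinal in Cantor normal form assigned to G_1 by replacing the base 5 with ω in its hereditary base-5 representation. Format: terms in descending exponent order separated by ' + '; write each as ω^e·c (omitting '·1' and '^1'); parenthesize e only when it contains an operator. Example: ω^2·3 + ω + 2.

[0] 19 ≡ 4^2 + 3 (base 4). Lift 5: 28. −1: 27.
[1] 27 ≡ 5^2 + 2 (base 5). Lift 6: 38. −1: 37.

ω^2 + 2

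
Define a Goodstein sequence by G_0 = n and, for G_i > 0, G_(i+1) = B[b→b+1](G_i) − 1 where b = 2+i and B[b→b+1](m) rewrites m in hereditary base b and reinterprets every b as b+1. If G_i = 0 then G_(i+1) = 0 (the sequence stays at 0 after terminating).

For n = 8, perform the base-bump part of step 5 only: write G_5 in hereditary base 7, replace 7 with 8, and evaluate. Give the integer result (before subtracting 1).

33554572

G_0=8  [base 2] 2^(2 + 1)  →[2↦3]→  3^(3 + 1) = 81  −1 ⇒ G_1=80
G_1=80  [base 3] 2·3^3 + 2·3^2 + 2·3 + 2  →[3↦4]→  2·4^4 + 2·4^2 + 2·4 + 2 = 554  −1 ⇒ G_2=553
G_2=553  [base 4] 2·4^4 + 2·4^2 + 2·4 + 1  →[4↦5]→  2·5^5 + 2·5^2 + 2·5 + 1 = 6311  −1 ⇒ G_3=6310
G_3=6310  [base 5] 2·5^5 + 2·5^2 + 2·5  →[5↦6]→  2·6^6 + 2·6^2 + 2·6 = 93396  −1 ⇒ G_4=93395
G_4=93395  [base 6] 2·6^6 + 2·6^2 + 6 + 5  →[6↦7]→  2·7^7 + 2·7^2 + 7 + 5 = 1647196  −1 ⇒ G_5=1647195
G_5=1647195  [base 7] 2·7^7 + 2·7^2 + 7 + 4  →[7↦8]→  2·8^8 + 2·8^2 + 8 + 4 = 33554572  −1 ⇒ G_6=33554571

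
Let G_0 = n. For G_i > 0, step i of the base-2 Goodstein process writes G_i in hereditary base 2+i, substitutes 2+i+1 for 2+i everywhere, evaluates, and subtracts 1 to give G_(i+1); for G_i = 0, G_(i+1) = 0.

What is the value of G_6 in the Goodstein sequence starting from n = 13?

[0] 13 ≡ 2^(2 + 1) + 2^2 + 1 (base 2). Lift 3: 109. −1: 108.
[1] 108 ≡ 3^(3 + 1) + 3^3 (base 3). Lift 4: 1280. −1: 1279.
[2] 1279 ≡ 4^(4 + 1) + 3·4^3 + 3·4^2 + 3·4 + 3 (base 4). Lift 5: 16093. −1: 16092.
[3] 16092 ≡ 5^(5 + 1) + 3·5^3 + 3·5^2 + 3·5 + 2 (base 5). Lift 6: 280712. −1: 280711.
[4] 280711 ≡ 6^(6 + 1) + 3·6^3 + 3·6^2 + 3·6 + 1 (base 6). Lift 7: 5765999. −1: 5765998.
[5] 5765998 ≡ 7^(7 + 1) + 3·7^3 + 3·7^2 + 3·7 (base 7). Lift 8: 134219480. −1: 134219479.
[6] 134219479 ≡ 8^(8 + 1) + 3·8^3 + 3·8^2 + 2·8 + 7 (base 8). Lift 9: 3486786856. −1: 3486786855.

134219479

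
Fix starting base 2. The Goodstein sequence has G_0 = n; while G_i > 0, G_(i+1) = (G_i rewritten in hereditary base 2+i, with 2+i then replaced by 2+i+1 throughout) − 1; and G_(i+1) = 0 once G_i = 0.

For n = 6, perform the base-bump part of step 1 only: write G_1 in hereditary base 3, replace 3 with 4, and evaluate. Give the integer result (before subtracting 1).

i=0: 6 = 2^2 + 2 (b=2); 2→3: 3^3 + 3 = 30; 30−1 = 29
i=1: 29 = 3^3 + 2 (b=3); 3→4: 4^4 + 2 = 258; 258−1 = 257

258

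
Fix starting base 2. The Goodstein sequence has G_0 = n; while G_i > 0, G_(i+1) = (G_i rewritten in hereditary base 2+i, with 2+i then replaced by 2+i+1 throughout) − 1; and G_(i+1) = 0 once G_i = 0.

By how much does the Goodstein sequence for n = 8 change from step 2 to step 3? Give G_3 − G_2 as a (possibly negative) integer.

G_0 = 8. HB_2(8) = 2^(2 + 1). Bump = 81. G_1 = 80.
G_1 = 80. HB_3(80) = 2·3^3 + 2·3^2 + 2·3 + 2. Bump = 554. G_2 = 553.
G_2 = 553. HB_4(553) = 2·4^4 + 2·4^2 + 2·4 + 1. Bump = 6311. G_3 = 6310.

5757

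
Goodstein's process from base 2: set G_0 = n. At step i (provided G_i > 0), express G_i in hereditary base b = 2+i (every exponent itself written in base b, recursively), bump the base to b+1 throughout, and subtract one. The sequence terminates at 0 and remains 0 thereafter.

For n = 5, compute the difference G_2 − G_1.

228

5 —HB2→ 2^2 + 1 —bump→ 3^3 + 1 = 28 —(−1)→ 27
27 —HB3→ 3^3 —bump→ 4^4 = 256 —(−1)→ 255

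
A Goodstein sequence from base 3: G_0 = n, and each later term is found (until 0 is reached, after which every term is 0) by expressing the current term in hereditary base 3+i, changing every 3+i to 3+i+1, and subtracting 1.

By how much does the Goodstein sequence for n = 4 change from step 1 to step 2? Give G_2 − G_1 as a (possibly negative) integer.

G_0=4  [base 3] 3 + 1  →[3↦4]→  4 + 1 = 5  −1 ⇒ G_1=4
G_1=4  [base 4] 4  →[4↦5]→  5 = 5  −1 ⇒ G_2=4

0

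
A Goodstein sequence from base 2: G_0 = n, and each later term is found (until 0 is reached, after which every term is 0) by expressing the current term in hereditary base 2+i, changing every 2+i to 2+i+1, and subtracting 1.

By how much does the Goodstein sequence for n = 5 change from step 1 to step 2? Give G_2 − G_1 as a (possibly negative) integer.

G_0=5  [base 2] 2^2 + 1  →[2↦3]→  3^3 + 1 = 28  −1 ⇒ G_1=27
G_1=27  [base 3] 3^3  →[3↦4]→  4^4 = 256  −1 ⇒ G_2=255

228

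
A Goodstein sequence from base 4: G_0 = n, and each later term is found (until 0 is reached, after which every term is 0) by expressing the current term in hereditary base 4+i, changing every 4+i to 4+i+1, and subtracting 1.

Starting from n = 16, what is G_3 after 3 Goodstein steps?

30

base 4: 16 = 4^2; at 5: 5^2 = 25; next = 24
base 5: 24 = 4·5 + 4; at 6: 4·6 + 4 = 28; next = 27
base 6: 27 = 4·6 + 3; at 7: 4·7 + 3 = 31; next = 30
base 7: 30 = 4·7 + 2; at 8: 4·8 + 2 = 34; next = 33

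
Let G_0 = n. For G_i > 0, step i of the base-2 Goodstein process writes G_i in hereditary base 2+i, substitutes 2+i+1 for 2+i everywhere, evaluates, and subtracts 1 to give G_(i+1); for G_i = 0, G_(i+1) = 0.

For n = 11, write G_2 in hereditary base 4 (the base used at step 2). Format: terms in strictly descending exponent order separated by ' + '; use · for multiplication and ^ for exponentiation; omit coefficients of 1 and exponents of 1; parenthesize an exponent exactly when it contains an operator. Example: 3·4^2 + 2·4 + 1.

4^(4 + 1) + 3

(0) 11|_2 = 2^(2 + 1) + 2 + 1 ↦ 3^(3 + 1) + 3 + 1|_3 = 85 ⇒ 84
(1) 84|_3 = 3^(3 + 1) + 3 ↦ 4^(4 + 1) + 4|_4 = 1028 ⇒ 1027
(2) 1027|_4 = 4^(4 + 1) + 3 ↦ 5^(5 + 1) + 3|_5 = 15628 ⇒ 15627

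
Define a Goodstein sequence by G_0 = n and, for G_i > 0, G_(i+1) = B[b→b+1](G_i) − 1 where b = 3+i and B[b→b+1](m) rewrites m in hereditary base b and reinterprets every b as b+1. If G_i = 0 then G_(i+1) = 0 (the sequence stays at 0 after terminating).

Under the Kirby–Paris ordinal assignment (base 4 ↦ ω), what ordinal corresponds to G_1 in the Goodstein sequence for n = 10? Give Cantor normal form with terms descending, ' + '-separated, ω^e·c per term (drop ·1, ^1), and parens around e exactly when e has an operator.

[0] 10 ≡ 3^2 + 1 (base 3). Lift 4: 17. −1: 16.
[1] 16 ≡ 4^2 (base 4). Lift 5: 25. −1: 24.

ω^2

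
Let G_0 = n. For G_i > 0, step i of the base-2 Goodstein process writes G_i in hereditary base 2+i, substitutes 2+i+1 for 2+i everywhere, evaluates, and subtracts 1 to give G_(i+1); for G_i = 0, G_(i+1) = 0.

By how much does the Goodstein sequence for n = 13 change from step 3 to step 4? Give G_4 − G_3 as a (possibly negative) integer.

(0) 13|_2 = 2^(2 + 1) + 2^2 + 1 ↦ 3^(3 + 1) + 3^3 + 1|_3 = 109 ⇒ 108
(1) 108|_3 = 3^(3 + 1) + 3^3 ↦ 4^(4 + 1) + 4^4|_4 = 1280 ⇒ 1279
(2) 1279|_4 = 4^(4 + 1) + 3·4^3 + 3·4^2 + 3·4 + 3 ↦ 5^(5 + 1) + 3·5^3 + 3·5^2 + 3·5 + 3|_5 = 16093 ⇒ 16092
(3) 16092|_5 = 5^(5 + 1) + 3·5^3 + 3·5^2 + 3·5 + 2 ↦ 6^(6 + 1) + 3·6^3 + 3·6^2 + 3·6 + 2|_6 = 280712 ⇒ 280711

264619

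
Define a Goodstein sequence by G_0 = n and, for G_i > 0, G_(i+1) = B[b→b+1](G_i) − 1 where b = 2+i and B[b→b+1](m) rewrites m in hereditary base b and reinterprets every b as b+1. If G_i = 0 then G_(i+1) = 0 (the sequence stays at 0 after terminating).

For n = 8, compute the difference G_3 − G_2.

(0) 8|_2 = 2^(2 + 1) ↦ 3^(3 + 1)|_3 = 81 ⇒ 80
(1) 80|_3 = 2·3^3 + 2·3^2 + 2·3 + 2 ↦ 2·4^4 + 2·4^2 + 2·4 + 2|_4 = 554 ⇒ 553
(2) 553|_4 = 2·4^4 + 2·4^2 + 2·4 + 1 ↦ 2·5^5 + 2·5^2 + 2·5 + 1|_5 = 6311 ⇒ 6310

5757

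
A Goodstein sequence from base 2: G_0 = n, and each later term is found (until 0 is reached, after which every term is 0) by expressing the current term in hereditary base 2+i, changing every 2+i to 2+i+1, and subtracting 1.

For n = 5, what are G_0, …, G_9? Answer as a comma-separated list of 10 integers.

(0) 5|_2 = 2^2 + 1 ↦ 3^3 + 1|_3 = 28 ⇒ 27
(1) 27|_3 = 3^3 ↦ 4^4|_4 = 256 ⇒ 255
(2) 255|_4 = 3·4^3 + 3·4^2 + 3·4 + 3 ↦ 3·5^3 + 3·5^2 + 3·5 + 3|_5 = 468 ⇒ 467
(3) 467|_5 = 3·5^3 + 3·5^2 + 3·5 + 2 ↦ 3·6^3 + 3·6^2 + 3·6 + 2|_6 = 776 ⇒ 775
(4) 775|_6 = 3·6^3 + 3·6^2 + 3·6 + 1 ↦ 3·7^3 + 3·7^2 + 3·7 + 1|_7 = 1198 ⇒ 1197
(5) 1197|_7 = 3·7^3 + 3·7^2 + 3·7 ↦ 3·8^3 + 3·8^2 + 3·8|_8 = 1752 ⇒ 1751
(6) 1751|_8 = 3·8^3 + 3·8^2 + 2·8 + 7 ↦ 3·9^3 + 3·9^2 + 2·9 + 7|_9 = 2455 ⇒ 2454
(7) 2454|_9 = 3·9^3 + 3·9^2 + 2·9 + 6 ↦ 3·10^3 + 3·10^2 + 2·10 + 6|_10 = 3326 ⇒ 3325
(8) 3325|_10 = 3·10^3 + 3·10^2 + 2·10 + 5 ↦ 3·11^3 + 3·11^2 + 2·11 + 5|_11 = 4383 ⇒ 4382

5, 27, 255, 467, 775, 1197, 1751, 2454, 3325, 4382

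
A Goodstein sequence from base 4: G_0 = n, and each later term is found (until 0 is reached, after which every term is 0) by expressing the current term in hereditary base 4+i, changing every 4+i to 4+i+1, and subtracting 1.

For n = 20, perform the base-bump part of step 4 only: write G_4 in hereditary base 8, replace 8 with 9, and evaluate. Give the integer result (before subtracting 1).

base 4: 20 = 4^2 + 4; at 5: 5^2 + 5 = 30; next = 29
base 5: 29 = 5^2 + 4; at 6: 6^2 + 4 = 40; next = 39
base 6: 39 = 6^2 + 3; at 7: 7^2 + 3 = 52; next = 51
base 7: 51 = 7^2 + 2; at 8: 8^2 + 2 = 66; next = 65
base 8: 65 = 8^2 + 1; at 9: 9^2 + 1 = 82; next = 81

82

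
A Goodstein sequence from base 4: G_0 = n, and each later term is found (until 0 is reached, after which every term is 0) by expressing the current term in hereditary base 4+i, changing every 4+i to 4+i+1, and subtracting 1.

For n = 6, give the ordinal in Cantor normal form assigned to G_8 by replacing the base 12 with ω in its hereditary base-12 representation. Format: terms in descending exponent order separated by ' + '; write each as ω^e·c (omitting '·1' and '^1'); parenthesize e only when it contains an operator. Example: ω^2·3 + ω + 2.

1

step 0: 6 = 4 + 2; sub 5 for 4: 5 + 2; = 7; G_1 = 7−1 = 6
step 1: 6 = 5 + 1; sub 6 for 5: 6 + 1; = 7; G_2 = 7−1 = 6
step 2: 6 = 6; sub 7 for 6: 7; = 7; G_3 = 7−1 = 6
step 3: 6 = 6; sub 8 for 7: 6; = 6; G_4 = 6−1 = 5
step 4: 5 = 5; sub 9 for 8: 5; = 5; G_5 = 5−1 = 4
step 5: 4 = 4; sub 10 for 9: 4; = 4; G_6 = 4−1 = 3
step 6: 3 = 3; sub 11 for 10: 3; = 3; G_7 = 3−1 = 2
step 7: 2 = 2; sub 12 for 11: 2; = 2; G_8 = 2−1 = 1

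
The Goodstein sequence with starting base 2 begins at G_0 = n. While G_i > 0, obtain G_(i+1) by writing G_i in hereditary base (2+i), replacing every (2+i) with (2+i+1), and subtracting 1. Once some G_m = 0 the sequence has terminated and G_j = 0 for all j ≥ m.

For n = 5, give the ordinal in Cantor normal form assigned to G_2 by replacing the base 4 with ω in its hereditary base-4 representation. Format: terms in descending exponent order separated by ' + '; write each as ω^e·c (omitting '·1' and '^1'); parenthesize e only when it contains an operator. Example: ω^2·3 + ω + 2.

base 2: 5 = 2^2 + 1; at 3: 3^3 + 1 = 28; next = 27
base 3: 27 = 3^3; at 4: 4^4 = 256; next = 255

ω^3·3 + ω^2·3 + ω·3 + 3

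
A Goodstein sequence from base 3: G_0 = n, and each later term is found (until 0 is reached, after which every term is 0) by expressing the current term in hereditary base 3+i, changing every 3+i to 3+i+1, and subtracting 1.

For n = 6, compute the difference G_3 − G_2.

[0] 6 ≡ 2·3 (base 3). Lift 4: 8. −1: 7.
[1] 7 ≡ 4 + 3 (base 4). Lift 5: 8. −1: 7.
[2] 7 ≡ 5 + 2 (base 5). Lift 6: 8. −1: 7.

0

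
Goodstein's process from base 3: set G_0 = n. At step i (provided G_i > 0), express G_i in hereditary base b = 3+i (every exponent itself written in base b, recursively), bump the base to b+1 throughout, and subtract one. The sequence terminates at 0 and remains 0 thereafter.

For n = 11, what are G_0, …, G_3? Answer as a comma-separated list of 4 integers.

11, 17, 25, 35

i=0: 11 = 3^2 + 2 (b=3); 3→4: 4^2 + 2 = 18; 18−1 = 17
i=1: 17 = 4^2 + 1 (b=4); 4→5: 5^2 + 1 = 26; 26−1 = 25
i=2: 25 = 5^2 (b=5); 5→6: 6^2 = 36; 36−1 = 35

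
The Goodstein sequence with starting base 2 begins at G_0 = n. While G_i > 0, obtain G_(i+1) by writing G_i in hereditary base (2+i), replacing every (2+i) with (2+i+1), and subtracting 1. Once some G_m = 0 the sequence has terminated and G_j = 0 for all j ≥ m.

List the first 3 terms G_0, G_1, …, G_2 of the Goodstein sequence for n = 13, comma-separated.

step 0: 13 = 2^(2 + 1) + 2^2 + 1; sub 3 for 2: 3^(3 + 1) + 3^3 + 1; = 109; G_1 = 109−1 = 108
step 1: 108 = 3^(3 + 1) + 3^3; sub 4 for 3: 4^(4 + 1) + 4^4; = 1280; G_2 = 1280−1 = 1279

13, 108, 1279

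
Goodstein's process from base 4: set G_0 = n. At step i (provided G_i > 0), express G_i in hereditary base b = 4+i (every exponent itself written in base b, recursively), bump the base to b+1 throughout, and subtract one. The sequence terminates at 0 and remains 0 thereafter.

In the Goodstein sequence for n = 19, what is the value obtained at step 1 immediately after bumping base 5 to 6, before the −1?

step 0: 19 = 4^2 + 3; sub 5 for 4: 5^2 + 3; = 28; G_1 = 28−1 = 27
step 1: 27 = 5^2 + 2; sub 6 for 5: 6^2 + 2; = 38; G_2 = 38−1 = 37

38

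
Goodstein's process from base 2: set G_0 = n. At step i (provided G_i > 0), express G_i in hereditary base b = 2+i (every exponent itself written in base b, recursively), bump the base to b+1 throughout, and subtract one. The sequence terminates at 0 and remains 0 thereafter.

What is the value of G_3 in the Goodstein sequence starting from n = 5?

467

[0] 5 ≡ 2^2 + 1 (base 2). Lift 3: 28. −1: 27.
[1] 27 ≡ 3^3 (base 3). Lift 4: 256. −1: 255.
[2] 255 ≡ 3·4^3 + 3·4^2 + 3·4 + 3 (base 4). Lift 5: 468. −1: 467.
[3] 467 ≡ 3·5^3 + 3·5^2 + 3·5 + 2 (base 5). Lift 6: 776. −1: 775.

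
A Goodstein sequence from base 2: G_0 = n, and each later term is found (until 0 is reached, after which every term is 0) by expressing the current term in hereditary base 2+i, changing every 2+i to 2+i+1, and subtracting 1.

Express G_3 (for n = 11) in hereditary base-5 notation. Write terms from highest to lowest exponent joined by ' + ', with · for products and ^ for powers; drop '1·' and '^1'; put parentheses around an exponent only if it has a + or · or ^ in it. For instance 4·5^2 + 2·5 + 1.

5^(5 + 1) + 2

G_0 = 11. HB_2(11) = 2^(2 + 1) + 2 + 1. Bump = 85. G_1 = 84.
G_1 = 84. HB_3(84) = 3^(3 + 1) + 3. Bump = 1028. G_2 = 1027.
G_2 = 1027. HB_4(1027) = 4^(4 + 1) + 3. Bump = 15628. G_3 = 15627.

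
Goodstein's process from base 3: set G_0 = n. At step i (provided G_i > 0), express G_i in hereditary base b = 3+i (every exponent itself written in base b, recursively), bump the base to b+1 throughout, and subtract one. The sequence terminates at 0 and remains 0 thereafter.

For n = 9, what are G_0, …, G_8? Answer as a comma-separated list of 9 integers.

9, 15, 17, 19, 21, 23, 24, 25, 26

step 0: 9 = 3^2; sub 4 for 3: 4^2; = 16; G_1 = 16−1 = 15
step 1: 15 = 3·4 + 3; sub 5 for 4: 3·5 + 3; = 18; G_2 = 18−1 = 17
step 2: 17 = 3·5 + 2; sub 6 for 5: 3·6 + 2; = 20; G_3 = 20−1 = 19
step 3: 19 = 3·6 + 1; sub 7 for 6: 3·7 + 1; = 22; G_4 = 22−1 = 21
step 4: 21 = 3·7; sub 8 for 7: 3·8; = 24; G_5 = 24−1 = 23
step 5: 23 = 2·8 + 7; sub 9 for 8: 2·9 + 7; = 25; G_6 = 25−1 = 24
step 6: 24 = 2·9 + 6; sub 10 for 9: 2·10 + 6; = 26; G_7 = 26−1 = 25
step 7: 25 = 2·10 + 5; sub 11 for 10: 2·11 + 5; = 27; G_8 = 27−1 = 26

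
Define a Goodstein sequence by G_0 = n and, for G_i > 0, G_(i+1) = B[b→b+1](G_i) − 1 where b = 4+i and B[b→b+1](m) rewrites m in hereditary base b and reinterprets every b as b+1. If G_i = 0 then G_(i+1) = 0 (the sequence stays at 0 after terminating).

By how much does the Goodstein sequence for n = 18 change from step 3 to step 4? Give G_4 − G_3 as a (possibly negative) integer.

G_0=18  [base 4] 4^2 + 2  →[4↦5]→  5^2 + 2 = 27  −1 ⇒ G_1=26
G_1=26  [base 5] 5^2 + 1  →[5↦6]→  6^2 + 1 = 37  −1 ⇒ G_2=36
G_2=36  [base 6] 6^2  →[6↦7]→  7^2 = 49  −1 ⇒ G_3=48
G_3=48  [base 7] 6·7 + 6  →[7↦8]→  6·8 + 6 = 54  −1 ⇒ G_4=53

5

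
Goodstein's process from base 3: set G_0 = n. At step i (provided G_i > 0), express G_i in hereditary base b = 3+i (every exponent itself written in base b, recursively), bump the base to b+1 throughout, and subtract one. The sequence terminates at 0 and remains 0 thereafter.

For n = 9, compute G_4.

[0] 9 ≡ 3^2 (base 3). Lift 4: 16. −1: 15.
[1] 15 ≡ 3·4 + 3 (base 4). Lift 5: 18. −1: 17.
[2] 17 ≡ 3·5 + 2 (base 5). Lift 6: 20. −1: 19.
[3] 19 ≡ 3·6 + 1 (base 6). Lift 7: 22. −1: 21.

21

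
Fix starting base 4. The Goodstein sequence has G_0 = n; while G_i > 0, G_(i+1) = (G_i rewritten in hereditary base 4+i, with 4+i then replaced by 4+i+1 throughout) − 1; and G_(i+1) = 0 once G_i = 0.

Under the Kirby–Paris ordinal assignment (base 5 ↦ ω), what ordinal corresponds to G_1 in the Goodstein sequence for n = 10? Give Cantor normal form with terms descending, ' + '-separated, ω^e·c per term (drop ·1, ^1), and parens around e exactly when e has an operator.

ω·2 + 1

G_0=10  [base 4] 2·4 + 2  →[4↦5]→  2·5 + 2 = 12  −1 ⇒ G_1=11
G_1=11  [base 5] 2·5 + 1  →[5↦6]→  2·6 + 1 = 13  −1 ⇒ G_2=12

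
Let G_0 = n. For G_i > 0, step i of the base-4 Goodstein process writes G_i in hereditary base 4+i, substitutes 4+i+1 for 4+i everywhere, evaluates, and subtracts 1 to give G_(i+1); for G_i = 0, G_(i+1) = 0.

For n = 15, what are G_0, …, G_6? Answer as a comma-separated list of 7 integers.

(0) 15|_4 = 3·4 + 3 ↦ 3·5 + 3|_5 = 18 ⇒ 17
(1) 17|_5 = 3·5 + 2 ↦ 3·6 + 2|_6 = 20 ⇒ 19
(2) 19|_6 = 3·6 + 1 ↦ 3·7 + 1|_7 = 22 ⇒ 21
(3) 21|_7 = 3·7 ↦ 3·8|_8 = 24 ⇒ 23
(4) 23|_8 = 2·8 + 7 ↦ 2·9 + 7|_9 = 25 ⇒ 24
(5) 24|_9 = 2·9 + 6 ↦ 2·10 + 6|_10 = 26 ⇒ 25

15, 17, 19, 21, 23, 24, 25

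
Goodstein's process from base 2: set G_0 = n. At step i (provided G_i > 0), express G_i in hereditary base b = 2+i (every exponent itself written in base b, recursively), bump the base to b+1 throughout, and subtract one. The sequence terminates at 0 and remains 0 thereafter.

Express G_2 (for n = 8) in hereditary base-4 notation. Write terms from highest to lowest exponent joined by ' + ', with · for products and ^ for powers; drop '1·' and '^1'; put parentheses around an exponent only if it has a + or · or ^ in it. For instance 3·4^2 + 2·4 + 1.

2·4^4 + 2·4^2 + 2·4 + 1

G_0 = 8. HB_2(8) = 2^(2 + 1). Bump = 81. G_1 = 80.
G_1 = 80. HB_3(80) = 2·3^3 + 2·3^2 + 2·3 + 2. Bump = 554. G_2 = 553.
G_2 = 553. HB_4(553) = 2·4^4 + 2·4^2 + 2·4 + 1. Bump = 6311. G_3 = 6310.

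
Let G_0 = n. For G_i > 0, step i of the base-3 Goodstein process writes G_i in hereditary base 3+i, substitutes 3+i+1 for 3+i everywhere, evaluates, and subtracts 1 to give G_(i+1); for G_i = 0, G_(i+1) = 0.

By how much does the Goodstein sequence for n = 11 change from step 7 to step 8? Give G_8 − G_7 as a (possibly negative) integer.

base 3: 11 = 3^2 + 2; at 4: 4^2 + 2 = 18; next = 17
base 4: 17 = 4^2 + 1; at 5: 5^2 + 1 = 26; next = 25
base 5: 25 = 5^2; at 6: 6^2 = 36; next = 35
base 6: 35 = 5·6 + 5; at 7: 5·7 + 5 = 40; next = 39
base 7: 39 = 5·7 + 4; at 8: 5·8 + 4 = 44; next = 43
base 8: 43 = 5·8 + 3; at 9: 5·9 + 3 = 48; next = 47
base 9: 47 = 5·9 + 2; at 10: 5·10 + 2 = 52; next = 51
base 10: 51 = 5·10 + 1; at 11: 5·11 + 1 = 56; next = 55

4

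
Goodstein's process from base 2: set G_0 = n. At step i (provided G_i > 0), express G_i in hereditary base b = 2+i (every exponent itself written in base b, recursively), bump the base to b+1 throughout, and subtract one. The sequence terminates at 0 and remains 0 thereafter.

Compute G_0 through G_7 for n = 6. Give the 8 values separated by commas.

6, 29, 257, 3125, 46655, 98039, 187243, 332147

G_0 = 6. HB_2(6) = 2^2 + 2. Bump = 30. G_1 = 29.
G_1 = 29. HB_3(29) = 3^3 + 2. Bump = 258. G_2 = 257.
G_2 = 257. HB_4(257) = 4^4 + 1. Bump = 3126. G_3 = 3125.
G_3 = 3125. HB_5(3125) = 5^5. Bump = 46656. G_4 = 46655.
G_4 = 46655. HB_6(46655) = 5·6^5 + 5·6^4 + 5·6^3 + 5·6^2 + 5·6 + 5. Bump = 98040. G_5 = 98039.
G_5 = 98039. HB_7(98039) = 5·7^5 + 5·7^4 + 5·7^3 + 5·7^2 + 5·7 + 4. Bump = 187244. G_6 = 187243.
G_6 = 187243. HB_8(187243) = 5·8^5 + 5·8^4 + 5·8^3 + 5·8^2 + 5·8 + 3. Bump = 332148. G_7 = 332147.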